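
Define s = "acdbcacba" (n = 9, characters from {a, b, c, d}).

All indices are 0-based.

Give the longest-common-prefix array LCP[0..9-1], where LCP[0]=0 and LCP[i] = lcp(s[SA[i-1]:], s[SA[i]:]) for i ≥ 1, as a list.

rank→(start, suffix):
  0 → (8, 'a')
  1 → (5, 'acba')
  2 → (0, 'acdbcacba')
  3 → (7, 'ba')
  4 → (3, 'bcacba')
  5 → (4, 'cacba')
  6 → (6, 'cba')
  7 → (1, 'cdbcacba')
  8 → (2, 'dbcacba')

SA = [8, 5, 0, 7, 3, 4, 6, 1, 2]
rank  pair      lcp
   1  s[8:],s[5:]  1  'a'
   2  s[5:],s[0:]  2  'ac'
   3  s[0:],s[7:]  0  ''
   4  s[7:],s[3:]  1  'b'
   5  s[3:],s[4:]  0  ''
   6  s[4:],s[6:]  1  'c'
   7  s[6:],s[1:]  1  'c'
   8  s[1:],s[2:]  0  ''

[0, 1, 2, 0, 1, 0, 1, 1, 0]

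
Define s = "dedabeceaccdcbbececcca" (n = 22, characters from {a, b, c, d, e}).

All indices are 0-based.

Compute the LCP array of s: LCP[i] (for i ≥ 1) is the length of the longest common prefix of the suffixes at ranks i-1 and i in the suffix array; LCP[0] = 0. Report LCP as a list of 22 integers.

[0, 1, 1, 0, 1, 4, 0, 1, 1, 2, 2, 1, 1, 2, 0, 1, 1, 0, 1, 2, 3, 1]

sorted suffixes:
  #0 SA[0]=21  'a'
  #1 SA[1]=3  'abeceaccdcbbececcca'
  #2 SA[2]=8  'accdcbbececcca'
  #3 SA[3]=13  'bbececcca'
  #4 SA[4]=4  'beceaccdcbbececcca'
  #5 SA[5]=14  'bececcca'
  #6 SA[6]=20  'ca'
  #7 SA[7]=12  'cbbececcca'
  #8 SA[8]=19  'cca'
  #9 SA[9]=18  'ccca'
  #10 SA[10]=9  'ccdcbbececcca'
  #11 SA[11]=10  'cdcbbececcca'
  #12 SA[12]=6  'ceaccdcbbececcca'
  #13 SA[13]=16  'ceccca'
  #14 SA[14]=2  'dabeceaccdcbbececcca'
  #15 SA[15]=11  'dcbbececcca'
  #16 SA[16]=0  'dedabeceaccdcbbececcca'
  #17 SA[17]=7  'eaccdcbbececcca'
  #18 SA[18]=17  'eccca'
  #19 SA[19]=5  'eceaccdcbbececcca'
  #20 SA[20]=15  'ececcca'
  #21 SA[21]=1  'edabeceaccdcbbececcca'

SA = [21, 3, 8, 13, 4, 14, 20, 12, 19, 18, 9, 10, 6, 16, 2, 11, 0, 7, 17, 5, 15, 1]
rank  pair      lcp
   1  s[21:],s[3:]  1  'a'
   2  s[3:],s[8:]  1  'a'
   3  s[8:],s[13:]  0  ''
   4  s[13:],s[4:]  1  'b'
   5  s[4:],s[14:]  4  'bece'
   6  s[14:],s[20:]  0  ''
   7  s[20:],s[12:]  1  'c'
   8  s[12:],s[19:]  1  'c'
   9  s[19:],s[18:]  2  'cc'
  10  s[18:],s[9:]  2  'cc'
  11  s[9:],s[10:]  1  'c'
  12  s[10:],s[6:]  1  'c'
  13  s[6:],s[16:]  2  'ce'
  14  s[16:],s[2:]  0  ''
  15  s[2:],s[11:]  1  'd'
  16  s[11:],s[0:]  1  'd'
  17  s[0:],s[7:]  0  ''
  18  s[7:],s[17:]  1  'e'
  19  s[17:],s[5:]  2  'ec'
  20  s[5:],s[15:]  3  'ece'
  21  s[15:],s[1:]  1  'e'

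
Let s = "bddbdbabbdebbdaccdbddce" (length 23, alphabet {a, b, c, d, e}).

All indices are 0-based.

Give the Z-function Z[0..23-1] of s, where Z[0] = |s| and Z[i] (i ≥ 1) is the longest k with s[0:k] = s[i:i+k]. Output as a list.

[23, 0, 0, 2, 0, 1, 0, 1, 2, 0, 0, 1, 2, 0, 0, 0, 0, 0, 3, 0, 0, 0, 0]

Z[0]=23
i=1: i≥r, start 0; Z[1]=0
i=2: i≥r, start 0; Z[2]=0
i=3: i≥r, start 0; Z[3]=2 grow→box=[3,5)
i=4: min(r-i=1, Z[1]=0)=0; Z[4]=0
i=5: i≥r, start 0; Z[5]=1 grow→box=[5,6)
i=6: i≥r, start 0; Z[6]=0
i=7: i≥r, start 0; Z[7]=1 grow→box=[7,8)
i=8: i≥r, start 0; Z[8]=2 grow→box=[8,10)
i=9: min(r-i=1, Z[1]=0)=0; Z[9]=0
i=10: i≥r, start 0; Z[10]=0
i=11: i≥r, start 0; Z[11]=1 grow→box=[11,12)
i=12: i≥r, start 0; Z[12]=2 grow→box=[12,14)
i=13: min(r-i=1, Z[1]=0)=0; Z[13]=0
i=14: i≥r, start 0; Z[14]=0
i=15: i≥r, start 0; Z[15]=0
i=16: i≥r, start 0; Z[16]=0
i=17: i≥r, start 0; Z[17]=0
i=18: i≥r, start 0; Z[18]=3 grow→box=[18,21)
i=19: min(r-i=2, Z[1]=0)=0; Z[19]=0
i=20: min(r-i=1, Z[2]=0)=0; Z[20]=0
i=21: i≥r, start 0; Z[21]=0
i=22: i≥r, start 0; Z[22]=0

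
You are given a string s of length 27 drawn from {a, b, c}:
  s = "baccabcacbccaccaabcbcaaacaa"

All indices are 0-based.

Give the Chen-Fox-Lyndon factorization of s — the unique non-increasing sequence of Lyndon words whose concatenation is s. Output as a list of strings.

["b", "acc", "abcacbccacc", "aabcbc", "aaac", "a", "a"]

emit factor 1: 'b' (i=0, period=1)
emit factor 2: 'acc' (i=1, period=3)
emit factor 3: 'abcacbccacc' (i=4, period=11)
emit factor 4: 'aabcbc' (i=15, period=6)
emit factor 5: 'aaac' (i=21, period=4)
emit factor 6: 'a' (i=25, period=1)
emit factor 7: 'a' (i=26, period=1)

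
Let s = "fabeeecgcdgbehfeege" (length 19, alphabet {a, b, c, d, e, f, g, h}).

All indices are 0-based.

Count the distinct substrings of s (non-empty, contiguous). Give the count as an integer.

176

sorted suffixes:
  #0 SA[0]=1  'abeeecgcdgbehfeege'
  #1 SA[1]=2  'beeecgcdgbehfeege'
  #2 SA[2]=11  'behfeege'
  #3 SA[3]=8  'cdgbehfeege'
  #4 SA[4]=6  'cgcdgbehfeege'
  #5 SA[5]=9  'dgbehfeege'
  #6 SA[6]=18  'e'
  #7 SA[7]=5  'ecgcdgbehfeege'
  #8 SA[8]=4  'eecgcdgbehfeege'
  #9 SA[9]=3  'eeecgcdgbehfeege'
  #10 SA[10]=15  'eege'
  #11 SA[11]=16  'ege'
  #12 SA[12]=12  'ehfeege'
  #13 SA[13]=0  'fabeeecgcdgbehfeege'
  #14 SA[14]=14  'feege'
  #15 SA[15]=10  'gbehfeege'
  #16 SA[16]=7  'gcdgbehfeege'
  #17 SA[17]=17  'ge'
  #18 SA[18]=13  'hfeege'

SA = [1, 2, 11, 8, 6, 9, 18, 5, 4, 3, 15, 16, 12, 0, 14, 10, 7, 17, 13]
rank  pair      lcp
   1  s[1:],s[2:]  0  ''
   2  s[2:],s[11:]  2  'be'
   3  s[11:],s[8:]  0  ''
   4  s[8:],s[6:]  1  'c'
   5  s[6:],s[9:]  0  ''
   6  s[9:],s[18:]  0  ''
   7  s[18:],s[5:]  1  'e'
   8  s[5:],s[4:]  1  'e'
   9  s[4:],s[3:]  2  'ee'
  10  s[3:],s[15:]  2  'ee'
  11  s[15:],s[16:]  1  'e'
  12  s[16:],s[12:]  1  'e'
  13  s[12:],s[0:]  0  ''
  14  s[0:],s[14:]  1  'f'
  15  s[14:],s[10:]  0  ''
  16  s[10:],s[7:]  1  'g'
  17  s[7:],s[17:]  1  'g'
  18  s[17:],s[13:]  0  ''

n(n+1)/2 = 19·20/2 = 190
Σ LCP = 0 + 0 + 2 + 0 + 1 + 0 + 0 + 1 + 1 + 2 + 2 + 1 + 1 + 0 + 1 + 0 + 1 + 1 + 0 = 14
distinct = 190 − 14 = 176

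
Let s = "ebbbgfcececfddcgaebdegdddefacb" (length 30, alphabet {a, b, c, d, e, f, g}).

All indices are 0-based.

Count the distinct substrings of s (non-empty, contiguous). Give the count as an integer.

434

rank | idx | suffix
   0 |  27 | acb
   1 |  16 | aebdegdddefacb
   2 |  29 | b
   3 |   1 | bbbgfcececfddcgaebdegdddefacb
   4 |   2 | bbgfcececfddcgaebdegdddefacb
   5 |  18 | bdegdddefacb
   6 |   3 | bgfcececfddcgaebdegdddefacb
   7 |  28 | cb
   8 |   6 | cececfddcgaebdegdddefacb
   9 |   8 | cecfddcgaebdegdddefacb
  10 |  10 | cfddcgaebdegdddefacb
  11 |  14 | cgaebdegdddefacb
  12 |  13 | dcgaebdegdddefacb
  13 |  12 | ddcgaebdegdddefacb
  14 |  22 | dddefacb
  15 |  23 | ddefacb
  16 |  24 | defacb
  17 |  19 | degdddefacb
  18 |   0 | ebbbgfcececfddcgaebdegdddefacb
  19 |  17 | ebdegdddefacb
  20 |   7 | ececfddcgaebdegdddefacb
  21 |   9 | ecfddcgaebdegdddefacb
  22 |  25 | efacb
  23 |  20 | egdddefacb
  24 |  26 | facb
  25 |   5 | fcececfddcgaebdegdddefacb
  26 |  11 | fddcgaebdegdddefacb
  27 |  15 | gaebdegdddefacb
  28 |  21 | gdddefacb
  29 |   4 | gfcececfddcgaebdegdddefacb

SA = [27, 16, 29, 1, 2, 18, 3, 28, 6, 8, 10, 14, 13, 12, 22, 23, 24, 19, 0, 17, 7, 9, 25, 20, 26, 5, 11, 15, 21, 4]
[i] adj suffixes → lcp
  [1] 27/16 → 1 ('a')
  [2] 16/29 → 0 ('')
  [3] 29/1 → 1 ('b')
  [4] 1/2 → 2 ('bb')
  [5] 2/18 → 1 ('b')
  [6] 18/3 → 1 ('b')
  [7] 3/28 → 0 ('')
  [8] 28/6 → 1 ('c')
  [9] 6/8 → 3 ('cec')
  [10] 8/10 → 1 ('c')
  [11] 10/14 → 1 ('c')
  [12] 14/13 → 0 ('')
  [13] 13/12 → 1 ('d')
  [14] 12/22 → 2 ('dd')
  [15] 22/23 → 2 ('dd')
  [16] 23/24 → 1 ('d')
  [17] 24/19 → 2 ('de')
  [18] 19/0 → 0 ('')
  [19] 0/17 → 2 ('eb')
  [20] 17/7 → 1 ('e')
  [21] 7/9 → 2 ('ec')
  [22] 9/25 → 1 ('e')
  [23] 25/20 → 1 ('e')
  [24] 20/26 → 0 ('')
  [25] 26/5 → 1 ('f')
  [26] 5/11 → 1 ('f')
  [27] 11/15 → 0 ('')
  [28] 15/21 → 1 ('g')
  [29] 21/4 → 1 ('g')

n(n+1)/2 = 30·31/2 = 465
Σ LCP = 0 + 1 + 0 + 1 + 2 + 1 + 1 + 0 + 1 + 3 + 1 + 1 + 0 + 1 + 2 + 2 + 1 + 2 + 0 + 2 + 1 + 2 + 1 + 1 + 0 + 1 + 1 + 0 + 1 + 1 = 31
distinct = 465 − 31 = 434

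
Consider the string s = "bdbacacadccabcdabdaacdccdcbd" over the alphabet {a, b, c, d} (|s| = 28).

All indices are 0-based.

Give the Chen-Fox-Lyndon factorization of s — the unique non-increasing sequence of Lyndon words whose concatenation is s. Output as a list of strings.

["bd", "b", "acacadcc", "abcdabd", "aacdccdcbd"]

emit factor 1: 'bd' (i=0, period=2)
emit factor 2: 'b' (i=2, period=1)
emit factor 3: 'acacadcc' (i=3, period=8)
emit factor 4: 'abcdabd' (i=11, period=7)
emit factor 5: 'aacdccdcbd' (i=18, period=10)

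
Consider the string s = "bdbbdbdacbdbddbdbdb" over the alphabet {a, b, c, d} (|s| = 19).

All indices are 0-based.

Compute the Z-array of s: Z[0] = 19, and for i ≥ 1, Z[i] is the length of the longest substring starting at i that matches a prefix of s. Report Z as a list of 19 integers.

Z[0]=19
i=1: i≥r, start 0; Z[1]=0
i=2: i≥r, start 0; Z[2]=1 grow→box=[2,3)
i=3: i≥r, start 0; Z[3]=3 grow→box=[3,6)
i=4: min(r-i=2, Z[1]=0)=0; Z[4]=0
i=5: min(r-i=1, Z[2]=1)=1; Z[5]=2 grow→box=[5,7)
i=6: min(r-i=1, Z[1]=0)=0; Z[6]=0
i=7: i≥r, start 0; Z[7]=0
i=8: i≥r, start 0; Z[8]=0
i=9: i≥r, start 0; Z[9]=3 grow→box=[9,12)
i=10: min(r-i=2, Z[1]=0)=0; Z[10]=0
i=11: min(r-i=1, Z[2]=1)=1; Z[11]=2 grow→box=[11,13)
i=12: min(r-i=1, Z[1]=0)=0; Z[12]=0
i=13: i≥r, start 0; Z[13]=0
i=14: i≥r, start 0; Z[14]=3 grow→box=[14,17)
i=15: min(r-i=2, Z[1]=0)=0; Z[15]=0
i=16: min(r-i=1, Z[2]=1)=1; Z[16]=3 grow→box=[16,19)
i=17: min(r-i=2, Z[1]=0)=0; Z[17]=0
i=18: min(r-i=1, Z[2]=1)=1; Z[18]=1

[19, 0, 1, 3, 0, 2, 0, 0, 0, 3, 0, 2, 0, 0, 3, 0, 3, 0, 1]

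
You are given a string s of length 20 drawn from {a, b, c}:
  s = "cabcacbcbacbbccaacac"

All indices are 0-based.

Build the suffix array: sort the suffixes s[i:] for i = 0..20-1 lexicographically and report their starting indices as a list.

rank | idx | suffix
   0 |  15 | aacac
   1 |   1 | abcacbcbacbbccaacac
   2 |  18 | ac
   3 |  16 | acac
   4 |   9 | acbbccaacac
   5 |   4 | acbcbacbbccaacac
   6 |   8 | bacbbccaacac
   7 |  11 | bbccaacac
   8 |   2 | bcacbcbacbbccaacac
   9 |   6 | bcbacbbccaacac
  10 |  12 | bccaacac
  11 |  19 | c
  12 |  14 | caacac
  13 |   0 | cabcacbcbacbbccaacac
  14 |  17 | cac
  15 |   3 | cacbcbacbbccaacac
  16 |   7 | cbacbbccaacac
  17 |  10 | cbbccaacac
  18 |   5 | cbcbacbbccaacac
  19 |  13 | ccaacac

[15, 1, 18, 16, 9, 4, 8, 11, 2, 6, 12, 19, 14, 0, 17, 3, 7, 10, 5, 13]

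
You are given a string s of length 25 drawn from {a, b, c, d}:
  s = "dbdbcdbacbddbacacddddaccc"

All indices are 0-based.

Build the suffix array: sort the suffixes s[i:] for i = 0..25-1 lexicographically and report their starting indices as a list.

rank→(start, suffix):
  0 → (13, 'acacddddaccc')
  1 → (7, 'acbddbacacddddaccc')
  2 → (21, 'accc')
  3 → (15, 'acddddaccc')
  4 → (12, 'bacacddddaccc')
  5 → (6, 'bacbddbacacddddaccc')
  6 → (3, 'bcdbacbddbacacddddaccc')
  7 → (1, 'bdbcdbacbddbacacddddaccc')
  8 → (9, 'bddbacacddddaccc')
  9 → (24, 'c')
  10 → (14, 'cacddddaccc')
  11 → (8, 'cbddbacacddddaccc')
  12 → (23, 'cc')
  13 → (22, 'ccc')
  14 → (4, 'cdbacbddbacacddddaccc')
  15 → (16, 'cddddaccc')
  16 → (20, 'daccc')
  17 → (11, 'dbacacddddaccc')
  18 → (5, 'dbacbddbacacddddaccc')
  19 → (2, 'dbcdbacbddbacacddddaccc')
  20 → (0, 'dbdbcdbacbddbacacddddaccc')
  21 → (19, 'ddaccc')
  22 → (10, 'ddbacacddddaccc')
  23 → (18, 'dddaccc')
  24 → (17, 'ddddaccc')

[13, 7, 21, 15, 12, 6, 3, 1, 9, 24, 14, 8, 23, 22, 4, 16, 20, 11, 5, 2, 0, 19, 10, 18, 17]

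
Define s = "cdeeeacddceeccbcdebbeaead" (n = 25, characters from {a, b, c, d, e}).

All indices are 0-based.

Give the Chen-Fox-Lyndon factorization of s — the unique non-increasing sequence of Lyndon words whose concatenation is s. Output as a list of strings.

["cdeee", "acddceeccbcdebbeaead"]

emit factor 1: 'cdeee' (i=0, period=5)
emit factor 2: 'acddceeccbcdebbeaead' (i=5, period=20)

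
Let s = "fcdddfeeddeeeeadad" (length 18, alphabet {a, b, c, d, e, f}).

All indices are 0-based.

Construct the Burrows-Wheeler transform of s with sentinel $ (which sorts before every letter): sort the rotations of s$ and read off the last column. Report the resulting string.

rank  rotation             last
    0  $fcdddfeeddeeeeadad  d
    1  ad$fcdddfeeddeeeead  d
    2  adad$fcdddfeeddeeee  e
    3  cdddfeeddeeeeadad$f  f
    4  d$fcdddfeeddeeeeada  a
    5  dad$fcdddfeeddeeeea  a
    6  dddfeeddeeeeadad$fc  c
    7  ddeeeeadad$fcdddfee  e
    8  ddfeeddeeeeadad$fcd  d
    9  deeeeadad$fcdddfeed  d
   10  dfeeddeeeeadad$fcdd  d
   11  eadad$fcdddfeeddeee  e
   12  eddeeeeadad$fcdddfe  e
   13  eeadad$fcdddfeeddee  e
   14  eeddeeeeadad$fcdddf  f
   15  eeeadad$fcdddfeedde  e
   16  eeeeadad$fcdddfeedd  d
   17  fcdddfeeddeeeeadad$  $
   18  feeddeeeeadad$fcddd  d

ddefaacedddeeefed$d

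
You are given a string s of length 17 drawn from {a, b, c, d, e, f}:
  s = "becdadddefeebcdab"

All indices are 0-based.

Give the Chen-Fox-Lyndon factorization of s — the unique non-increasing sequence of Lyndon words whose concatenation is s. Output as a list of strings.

emit factor 1: 'becd' (i=0, period=4)
emit factor 2: 'adddefeebcd' (i=4, period=11)
emit factor 3: 'ab' (i=15, period=2)

["becd", "adddefeebcd", "ab"]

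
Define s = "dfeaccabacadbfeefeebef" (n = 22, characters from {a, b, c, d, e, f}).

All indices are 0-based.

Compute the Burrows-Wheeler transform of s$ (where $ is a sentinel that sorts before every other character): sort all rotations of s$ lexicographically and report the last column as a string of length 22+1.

fcbecaedcaaa$feffbeedeb

rank  rotation                 last
    0  $dfeaccabacadbfeefeebef  f
    1  abacadbfeefeebef$dfeacc  c
    2  acadbfeefeebef$dfeaccab  b
    3  accabacadbfeefeebef$dfe  e
    4  adbfeefeebef$dfeaccabac  c
    5  bacadbfeefeebef$dfeacca  a
    6  bef$dfeaccabacadbfeefee  e
    7  bfeefeebef$dfeaccabacad  d
    8  cabacadbfeefeebef$dfeac  c
    9  cadbfeefeebef$dfeaccaba  a
   10  ccabacadbfeefeebef$dfea  a
   11  dbfeefeebef$dfeaccabaca  a
   12  dfeaccabacadbfeefeebef$  $
   13  eaccabacadbfeefeebef$df  f
   14  ebef$dfeaccabacadbfeefe  e
   15  eebef$dfeaccabacadbfeef  f
   16  eefeebef$dfeaccabacadbf  f
   17  ef$dfeaccabacadbfeefeeb  b
   18  efeebef$dfeaccabacadbfe  e
   19  f$dfeaccabacadbfeefeebe  e
   20  feaccabacadbfeefeebef$d  d
   21  feebef$dfeaccabacadbfee  e
   22  feefeebef$dfeaccabacadb  b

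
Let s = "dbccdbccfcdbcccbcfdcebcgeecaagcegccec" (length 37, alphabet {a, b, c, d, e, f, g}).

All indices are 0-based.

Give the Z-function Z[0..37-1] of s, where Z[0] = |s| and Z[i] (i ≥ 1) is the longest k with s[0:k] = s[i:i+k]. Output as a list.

[37, 0, 0, 0, 4, 0, 0, 0, 0, 0, 4, 0, 0, 0, 0, 0, 0, 0, 1, 0, 0, 0, 0, 0, 0, 0, 0, 0, 0, 0, 0, 0, 0, 0, 0, 0, 0]

Z[0]=37
i=1: outside box; Z[1]=0
i=2: outside box; Z[2]=0
i=3: outside box; Z[3]=0
i=4: outside box; Z[4]=4 grow→box=[4,8)
i=5: min(r-i=3, Z[1]=0)=0; Z[5]=0
i=6: min(r-i=2, Z[2]=0)=0; Z[6]=0
i=7: min(r-i=1, Z[3]=0)=0; Z[7]=0
i=8: outside box; Z[8]=0
i=9: outside box; Z[9]=0
i=10: outside box; Z[10]=4 grow→box=[10,14)
i=11: min(r-i=3, Z[1]=0)=0; Z[11]=0
i=12: min(r-i=2, Z[2]=0)=0; Z[12]=0
i=13: min(r-i=1, Z[3]=0)=0; Z[13]=0
i=14: outside box; Z[14]=0
i=15: outside box; Z[15]=0
i=16: outside box; Z[16]=0
i=17: outside box; Z[17]=0
i=18: outside box; Z[18]=1 grow→box=[18,19)
i=19: outside box; Z[19]=0
i=20: outside box; Z[20]=0
i=21: outside box; Z[21]=0
i=22: outside box; Z[22]=0
i=23: outside box; Z[23]=0
i=24: outside box; Z[24]=0
i=25: outside box; Z[25]=0
i=26: outside box; Z[26]=0
i=27: outside box; Z[27]=0
i=28: outside box; Z[28]=0
i=29: outside box; Z[29]=0
i=30: outside box; Z[30]=0
i=31: outside box; Z[31]=0
i=32: outside box; Z[32]=0
i=33: outside box; Z[33]=0
i=34: outside box; Z[34]=0
i=35: outside box; Z[35]=0
i=36: outside box; Z[36]=0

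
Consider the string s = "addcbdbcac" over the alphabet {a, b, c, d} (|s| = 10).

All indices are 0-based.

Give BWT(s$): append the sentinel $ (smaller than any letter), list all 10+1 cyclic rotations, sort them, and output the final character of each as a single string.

rank  rotation     last
    0  $addcbdbcac  c
    1  ac$addcbdbc  c
    2  addcbdbcac$  $
    3  bcac$addcbd  d
    4  bdbcac$addc  c
    5  c$addcbdbca  a
    6  cac$addcbdb  b
    7  cbdbcac$add  d
    8  dbcac$addcb  b
    9  dcbdbcac$ad  d
   10  ddcbdbcac$a  a

cc$dcabdbda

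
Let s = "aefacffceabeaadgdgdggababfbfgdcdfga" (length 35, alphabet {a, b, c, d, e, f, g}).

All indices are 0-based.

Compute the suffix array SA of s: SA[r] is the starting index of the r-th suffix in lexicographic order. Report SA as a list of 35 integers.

rank→(start, suffix):
  0 → (34, 'a')
  1 → (12, 'aadgdgdggababfbfgdcdfga')
  2 → (21, 'ababfbfgdcdfga')
  3 → (9, 'abeaadgdgdggababfbfgdcdfga')
  4 → (23, 'abfbfgdcdfga')
  5 → (3, 'acffceabeaadgdgdggababfbfgdcdfga')
  6 → (13, 'adgdgdggababfbfgdcdfga')
  7 → (0, 'aefacffceabeaadgdgdggababfbfgdcdfga')
  8 → (22, 'babfbfgdcdfga')
  9 → (10, 'beaadgdgdggababfbfgdcdfga')
  10 → (24, 'bfbfgdcdfga')
  11 → (26, 'bfgdcdfga')
  12 → (30, 'cdfga')
  13 → (7, 'ceabeaadgdgdggababfbfgdcdfga')
  14 → (4, 'cffceabeaadgdgdggababfbfgdcdfga')
  15 → (29, 'dcdfga')
  16 → (31, 'dfga')
  17 → (14, 'dgdgdggababfbfgdcdfga')
  18 → (16, 'dgdggababfbfgdcdfga')
  19 → (18, 'dggababfbfgdcdfga')
  20 → (11, 'eaadgdgdggababfbfgdcdfga')
  21 → (8, 'eabeaadgdgdggababfbfgdcdfga')
  22 → (1, 'efacffceabeaadgdgdggababfbfgdcdfga')
  23 → (2, 'facffceabeaadgdgdggababfbfgdcdfga')
  24 → (25, 'fbfgdcdfga')
  25 → (6, 'fceabeaadgdgdggababfbfgdcdfga')
  26 → (5, 'ffceabeaadgdgdggababfbfgdcdfga')
  27 → (32, 'fga')
  28 → (27, 'fgdcdfga')
  29 → (33, 'ga')
  30 → (20, 'gababfbfgdcdfga')
  31 → (28, 'gdcdfga')
  32 → (15, 'gdgdggababfbfgdcdfga')
  33 → (17, 'gdggababfbfgdcdfga')
  34 → (19, 'ggababfbfgdcdfga')

[34, 12, 21, 9, 23, 3, 13, 0, 22, 10, 24, 26, 30, 7, 4, 29, 31, 14, 16, 18, 11, 8, 1, 2, 25, 6, 5, 32, 27, 33, 20, 28, 15, 17, 19]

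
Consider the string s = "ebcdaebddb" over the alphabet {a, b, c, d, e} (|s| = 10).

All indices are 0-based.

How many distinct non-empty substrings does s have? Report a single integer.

49

rank→(start, suffix):
  0 → (4, 'aebddb')
  1 → (9, 'b')
  2 → (1, 'bcdaebddb')
  3 → (6, 'bddb')
  4 → (2, 'cdaebddb')
  5 → (3, 'daebddb')
  6 → (8, 'db')
  7 → (7, 'ddb')
  8 → (0, 'ebcdaebddb')
  9 → (5, 'ebddb')

SA = [4, 9, 1, 6, 2, 3, 8, 7, 0, 5]
i: (SA[i-1],SA[i]) lcp shared
  1: (4,9) 0 ''
  2: (9,1) 1 'b'
  3: (1,6) 1 'b'
  4: (6,2) 0 ''
  5: (2,3) 0 ''
  6: (3,8) 1 'd'
  7: (8,7) 1 'd'
  8: (7,0) 0 ''
  9: (0,5) 2 'eb'

n(n+1)/2 = 10·11/2 = 55
Σ LCP = 0 + 0 + 1 + 1 + 0 + 0 + 1 + 1 + 0 + 2 = 6
distinct = 55 − 6 = 49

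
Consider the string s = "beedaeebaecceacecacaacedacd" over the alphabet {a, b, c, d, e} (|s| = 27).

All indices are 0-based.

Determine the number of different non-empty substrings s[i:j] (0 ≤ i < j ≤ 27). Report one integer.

rank | idx | suffix
   0 |  19 | aacedacd
   1 |  17 | acaacedacd
   2 |  24 | acd
   3 |  13 | acecacaacedacd
   4 |  20 | acedacd
   5 |   8 | aecceacecacaacedacd
   6 |   4 | aeebaecceacecacaacedacd
   7 |   7 | baecceacecacaacedacd
   8 |   0 | beedaeebaecceacecacaacedacd
   9 |  18 | caacedacd
  10 |  16 | cacaacedacd
  11 |  10 | cceacecacaacedacd
  12 |  25 | cd
  13 |  11 | ceacecacaacedacd
  14 |  14 | cecacaacedacd
  15 |  21 | cedacd
  16 |  26 | d
  17 |  23 | dacd
  18 |   3 | daeebaecceacecacaacedacd
  19 |  12 | eacecacaacedacd
  20 |   6 | ebaecceacecacaacedacd
  21 |  15 | ecacaacedacd
  22 |   9 | ecceacecacaacedacd
  23 |  22 | edacd
  24 |   2 | edaeebaecceacecacaacedacd
  25 |   5 | eebaecceacecacaacedacd
  26 |   1 | eedaeebaecceacecacaacedacd

SA = [19, 17, 24, 13, 20, 8, 4, 7, 0, 18, 16, 10, 25, 11, 14, 21, 26, 23, 3, 12, 6, 15, 9, 22, 2, 5, 1]
i: (SA[i-1],SA[i]) lcp shared
  1: (19,17) 1 'a'
  2: (17,24) 2 'ac'
  3: (24,13) 2 'ac'
  4: (13,20) 3 'ace'
  5: (20,8) 1 'a'
  6: (8,4) 2 'ae'
  7: (4,7) 0 ''
  8: (7,0) 1 'b'
  9: (0,18) 0 ''
  10: (18,16) 2 'ca'
  11: (16,10) 1 'c'
  12: (10,25) 1 'c'
  13: (25,11) 1 'c'
  14: (11,14) 2 'ce'
  15: (14,21) 2 'ce'
  16: (21,26) 0 ''
  17: (26,23) 1 'd'
  18: (23,3) 2 'da'
  19: (3,12) 0 ''
  20: (12,6) 1 'e'
  21: (6,15) 1 'e'
  22: (15,9) 2 'ec'
  23: (9,22) 1 'e'
  24: (22,2) 3 'eda'
  25: (2,5) 1 'e'
  26: (5,1) 2 'ee'

n(n+1)/2 = 27·28/2 = 378
Σ LCP = 0 + 1 + 2 + 2 + 3 + 1 + 2 + 0 + 1 + 0 + 2 + 1 + 1 + 1 + 2 + 2 + 0 + 1 + 2 + 0 + 1 + 1 + 2 + 1 + 3 + 1 + 2 = 35
distinct = 378 − 35 = 343

343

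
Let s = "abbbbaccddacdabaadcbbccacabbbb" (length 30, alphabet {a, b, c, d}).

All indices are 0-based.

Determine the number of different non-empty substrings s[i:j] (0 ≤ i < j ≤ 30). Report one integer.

417

sorted suffixes:
  #0 SA[0]=15  'aadcbbccacabbbb'
  #1 SA[1]=13  'abaadcbbccacabbbb'
  #2 SA[2]=25  'abbbb'
  #3 SA[3]=0  'abbbbaccddacdabaadcbbccacabbbb'
  #4 SA[4]=23  'acabbbb'
  #5 SA[5]=5  'accddacdabaadcbbccacabbbb'
  #6 SA[6]=10  'acdabaadcbbccacabbbb'
  #7 SA[7]=16  'adcbbccacabbbb'
  #8 SA[8]=29  'b'
  #9 SA[9]=14  'baadcbbccacabbbb'
  #10 SA[10]=4  'baccddacdabaadcbbccacabbbb'
  #11 SA[11]=28  'bb'
  #12 SA[12]=3  'bbaccddacdabaadcbbccacabbbb'
  #13 SA[13]=27  'bbb'
  #14 SA[14]=2  'bbbaccddacdabaadcbbccacabbbb'
  #15 SA[15]=26  'bbbb'
  #16 SA[16]=1  'bbbbaccddacdabaadcbbccacabbbb'
  #17 SA[17]=19  'bbccacabbbb'
  #18 SA[18]=20  'bccacabbbb'
  #19 SA[19]=24  'cabbbb'
  #20 SA[20]=22  'cacabbbb'
  #21 SA[21]=18  'cbbccacabbbb'
  #22 SA[22]=21  'ccacabbbb'
  #23 SA[23]=6  'ccddacdabaadcbbccacabbbb'
  #24 SA[24]=11  'cdabaadcbbccacabbbb'
  #25 SA[25]=7  'cddacdabaadcbbccacabbbb'
  #26 SA[26]=12  'dabaadcbbccacabbbb'
  #27 SA[27]=9  'dacdabaadcbbccacabbbb'
  #28 SA[28]=17  'dcbbccacabbbb'
  #29 SA[29]=8  'ddacdabaadcbbccacabbbb'

SA = [15, 13, 25, 0, 23, 5, 10, 16, 29, 14, 4, 28, 3, 27, 2, 26, 1, 19, 20, 24, 22, 18, 21, 6, 11, 7, 12, 9, 17, 8]
i: (SA[i-1],SA[i]) lcp shared
  1: (15,13) 1 'a'
  2: (13,25) 2 'ab'
  3: (25,0) 5 'abbbb'
  4: (0,23) 1 'a'
  5: (23,5) 2 'ac'
  6: (5,10) 2 'ac'
  7: (10,16) 1 'a'
  8: (16,29) 0 ''
  9: (29,14) 1 'b'
  10: (14,4) 2 'ba'
  11: (4,28) 1 'b'
  12: (28,3) 2 'bb'
  13: (3,27) 2 'bb'
  14: (27,2) 3 'bbb'
  15: (2,26) 3 'bbb'
  16: (26,1) 4 'bbbb'
  17: (1,19) 2 'bb'
  18: (19,20) 1 'b'
  19: (20,24) 0 ''
  20: (24,22) 2 'ca'
  21: (22,18) 1 'c'
  22: (18,21) 1 'c'
  23: (21,6) 2 'cc'
  24: (6,11) 1 'c'
  25: (11,7) 2 'cd'
  26: (7,12) 0 ''
  27: (12,9) 2 'da'
  28: (9,17) 1 'd'
  29: (17,8) 1 'd'

n(n+1)/2 = 30·31/2 = 465
Σ LCP = 0 + 1 + 2 + 5 + 1 + 2 + 2 + 1 + 0 + 1 + 2 + 1 + 2 + 2 + 3 + 3 + 4 + 2 + 1 + 0 + 2 + 1 + 1 + 2 + 1 + 2 + 0 + 2 + 1 + 1 = 48
distinct = 465 − 48 = 417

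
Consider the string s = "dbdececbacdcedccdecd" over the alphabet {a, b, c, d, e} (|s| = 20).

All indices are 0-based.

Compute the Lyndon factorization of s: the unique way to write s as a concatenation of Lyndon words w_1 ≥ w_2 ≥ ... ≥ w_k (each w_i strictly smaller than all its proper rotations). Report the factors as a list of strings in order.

["d", "bdecec", "b", "acdcedccdecd"]

emit factor 1: 'd' (i=0, period=1)
emit factor 2: 'bdecec' (i=1, period=6)
emit factor 3: 'b' (i=7, period=1)
emit factor 4: 'acdcedccdecd' (i=8, period=12)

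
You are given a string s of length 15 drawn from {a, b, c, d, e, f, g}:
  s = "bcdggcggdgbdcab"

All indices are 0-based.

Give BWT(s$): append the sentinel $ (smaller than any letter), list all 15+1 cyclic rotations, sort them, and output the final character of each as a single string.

rank  rotation          last
    0  $bcdggcggdgbdcab  b
    1  ab$bcdggcggdgbdc  c
    2  b$bcdggcggdgbdca  a
    3  bcdggcggdgbdcab$  $
    4  bdcab$bcdggcggdg  g
    5  cab$bcdggcggdgbd  d
    6  cdggcggdgbdcab$b  b
    7  cggdgbdcab$bcdgg  g
    8  dcab$bcdggcggdgb  b
    9  dgbdcab$bcdggcgg  g
   10  dggcggdgbdcab$bc  c
   11  gbdcab$bcdggcggd  d
   12  gcggdgbdcab$bcdg  g
   13  gdgbdcab$bcdggcg  g
   14  ggcggdgbdcab$bcd  d
   15  ggdgbdcab$bcdggc  c

bca$gdbgbgcdggdc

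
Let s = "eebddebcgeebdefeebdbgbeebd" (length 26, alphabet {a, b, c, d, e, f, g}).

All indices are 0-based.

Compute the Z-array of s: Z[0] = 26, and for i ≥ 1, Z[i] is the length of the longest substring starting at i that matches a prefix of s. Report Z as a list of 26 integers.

[26, 1, 0, 0, 0, 1, 0, 0, 0, 4, 1, 0, 0, 1, 0, 4, 1, 0, 0, 0, 0, 0, 4, 1, 0, 0]

Z[0]=26
i=1: i≥r, start 0; Z[1]=1 scan→box=[1,2)
i=2: i≥r, start 0; Z[2]=0
i=3: i≥r, start 0; Z[3]=0
i=4: i≥r, start 0; Z[4]=0
i=5: i≥r, start 0; Z[5]=1 scan→box=[5,6)
i=6: i≥r, start 0; Z[6]=0
i=7: i≥r, start 0; Z[7]=0
i=8: i≥r, start 0; Z[8]=0
i=9: i≥r, start 0; Z[9]=4 scan→box=[9,13)
i=10: min(r-i=3, Z[1]=1)=1; Z[10]=1
i=11: min(r-i=2, Z[2]=0)=0; Z[11]=0
i=12: min(r-i=1, Z[3]=0)=0; Z[12]=0
i=13: i≥r, start 0; Z[13]=1 scan→box=[13,14)
i=14: i≥r, start 0; Z[14]=0
i=15: i≥r, start 0; Z[15]=4 scan→box=[15,19)
i=16: min(r-i=3, Z[1]=1)=1; Z[16]=1
i=17: min(r-i=2, Z[2]=0)=0; Z[17]=0
i=18: min(r-i=1, Z[3]=0)=0; Z[18]=0
i=19: i≥r, start 0; Z[19]=0
i=20: i≥r, start 0; Z[20]=0
i=21: i≥r, start 0; Z[21]=0
i=22: i≥r, start 0; Z[22]=4 scan→box=[22,26)
i=23: min(r-i=3, Z[1]=1)=1; Z[23]=1
i=24: min(r-i=2, Z[2]=0)=0; Z[24]=0
i=25: min(r-i=1, Z[3]=0)=0; Z[25]=0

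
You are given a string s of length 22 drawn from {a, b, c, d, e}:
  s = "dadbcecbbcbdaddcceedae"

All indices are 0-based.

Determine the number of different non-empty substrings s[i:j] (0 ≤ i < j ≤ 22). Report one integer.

rank→(start, suffix):
  0 → (1, 'adbcecbbcbdaddcceedae')
  1 → (12, 'addcceedae')
  2 → (20, 'ae')
  3 → (7, 'bbcbdaddcceedae')
  4 → (8, 'bcbdaddcceedae')
  5 → (3, 'bcecbbcbdaddcceedae')
  6 → (10, 'bdaddcceedae')
  7 → (6, 'cbbcbdaddcceedae')
  8 → (9, 'cbdaddcceedae')
  9 → (15, 'cceedae')
  10 → (4, 'cecbbcbdaddcceedae')
  11 → (16, 'ceedae')
  12 → (0, 'dadbcecbbcbdaddcceedae')
  13 → (11, 'daddcceedae')
  14 → (19, 'dae')
  15 → (2, 'dbcecbbcbdaddcceedae')
  16 → (14, 'dcceedae')
  17 → (13, 'ddcceedae')
  18 → (21, 'e')
  19 → (5, 'ecbbcbdaddcceedae')
  20 → (18, 'edae')
  21 → (17, 'eedae')

SA = [1, 12, 20, 7, 8, 3, 10, 6, 9, 15, 4, 16, 0, 11, 19, 2, 14, 13, 21, 5, 18, 17]
i: (SA[i-1],SA[i]) lcp shared
  1: (1,12) 2 'ad'
  2: (12,20) 1 'a'
  3: (20,7) 0 ''
  4: (7,8) 1 'b'
  5: (8,3) 2 'bc'
  6: (3,10) 1 'b'
  7: (10,6) 0 ''
  8: (6,9) 2 'cb'
  9: (9,15) 1 'c'
  10: (15,4) 1 'c'
  11: (4,16) 2 'ce'
  12: (16,0) 0 ''
  13: (0,11) 3 'dad'
  14: (11,19) 2 'da'
  15: (19,2) 1 'd'
  16: (2,14) 1 'd'
  17: (14,13) 1 'd'
  18: (13,21) 0 ''
  19: (21,5) 1 'e'
  20: (5,18) 1 'e'
  21: (18,17) 1 'e'

n(n+1)/2 = 22·23/2 = 253
Σ LCP = 0 + 2 + 1 + 0 + 1 + 2 + 1 + 0 + 2 + 1 + 1 + 2 + 0 + 3 + 2 + 1 + 1 + 1 + 0 + 1 + 1 + 1 = 24
distinct = 253 − 24 = 229

229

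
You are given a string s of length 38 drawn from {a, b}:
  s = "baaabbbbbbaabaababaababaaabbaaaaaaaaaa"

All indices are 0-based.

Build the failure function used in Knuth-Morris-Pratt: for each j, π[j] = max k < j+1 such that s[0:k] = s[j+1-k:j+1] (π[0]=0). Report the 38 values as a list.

[0, 0, 0, 0, 1, 1, 1, 1, 1, 1, 2, 3, 1, 2, 3, 1, 2, 1, 2, 3, 1, 2, 1, 2, 3, 4, 5, 6, 2, 3, 4, 0, 0, 0, 0, 0, 0, 0]

π[0] = 0
j=1 s[j]='a': π[1]=0 (border '')
j=2 s[j]='a': π[2]=0 (border '')
j=3 s[j]='a': π[3]=0 (border '')
j=4 s[j]='b': π[4]=1 (border 'b')
j=5 s[j]='b': k: 1→0; π[5]=1 (border 'b')
j=6 s[j]='b': k: 1→0; π[6]=1 (border 'b')
j=7 s[j]='b': k: 1→0; π[7]=1 (border 'b')
j=8 s[j]='b': k: 1→0; π[8]=1 (border 'b')
j=9 s[j]='b': k: 1→0; π[9]=1 (border 'b')
j=10 s[j]='a': π[10]=2 (border 'ba')
j=11 s[j]='a': π[11]=3 (border 'baa')
j=12 s[j]='b': k: 3→0; π[12]=1 (border 'b')
j=13 s[j]='a': π[13]=2 (border 'ba')
j=14 s[j]='a': π[14]=3 (border 'baa')
j=15 s[j]='b': k: 3→0; π[15]=1 (border 'b')
j=16 s[j]='a': π[16]=2 (border 'ba')
j=17 s[j]='b': k: 2→0; π[17]=1 (border 'b')
j=18 s[j]='a': π[18]=2 (border 'ba')
j=19 s[j]='a': π[19]=3 (border 'baa')
j=20 s[j]='b': k: 3→0; π[20]=1 (border 'b')
j=21 s[j]='a': π[21]=2 (border 'ba')
j=22 s[j]='b': k: 2→0; π[22]=1 (border 'b')
j=23 s[j]='a': π[23]=2 (border 'ba')
j=24 s[j]='a': π[24]=3 (border 'baa')
j=25 s[j]='a': π[25]=4 (border 'baaa')
j=26 s[j]='b': π[26]=5 (border 'baaab')
j=27 s[j]='b': π[27]=6 (border 'baaabb')
j=28 s[j]='a': k: 6→1; π[28]=2 (border 'ba')
j=29 s[j]='a': π[29]=3 (border 'baa')
j=30 s[j]='a': π[30]=4 (border 'baaa')
j=31 s[j]='a': k: 4→0; π[31]=0 (border '')
j=32 s[j]='a': π[32]=0 (border '')
j=33 s[j]='a': π[33]=0 (border '')
j=34 s[j]='a': π[34]=0 (border '')
j=35 s[j]='a': π[35]=0 (border '')
j=36 s[j]='a': π[36]=0 (border '')
j=37 s[j]='a': π[37]=0 (border '')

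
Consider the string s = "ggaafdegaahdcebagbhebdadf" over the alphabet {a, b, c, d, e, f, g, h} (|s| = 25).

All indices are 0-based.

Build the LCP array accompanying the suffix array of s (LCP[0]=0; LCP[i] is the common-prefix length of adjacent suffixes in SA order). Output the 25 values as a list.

rank | idx | suffix
   0 |   2 | aafdegaahdcebagbhebdadf
   1 |   8 | aahdcebagbhebdadf
   2 |  22 | adf
   3 |   3 | afdegaahdcebagbhebdadf
   4 |  15 | agbhebdadf
   5 |   9 | ahdcebagbhebdadf
   6 |  14 | bagbhebdadf
   7 |  20 | bdadf
   8 |  17 | bhebdadf
   9 |  12 | cebagbhebdadf
  10 |  21 | dadf
  11 |  11 | dcebagbhebdadf
  12 |   5 | degaahdcebagbhebdadf
  13 |  23 | df
  14 |  13 | ebagbhebdadf
  15 |  19 | ebdadf
  16 |   6 | egaahdcebagbhebdadf
  17 |  24 | f
  18 |   4 | fdegaahdcebagbhebdadf
  19 |   1 | gaafdegaahdcebagbhebdadf
  20 |   7 | gaahdcebagbhebdadf
  21 |  16 | gbhebdadf
  22 |   0 | ggaafdegaahdcebagbhebdadf
  23 |  10 | hdcebagbhebdadf
  24 |  18 | hebdadf

SA = [2, 8, 22, 3, 15, 9, 14, 20, 17, 12, 21, 11, 5, 23, 13, 19, 6, 24, 4, 1, 7, 16, 0, 10, 18]
rank  pair      lcp
   1  s[2:],s[8:]  2  'aa'
   2  s[8:],s[22:]  1  'a'
   3  s[22:],s[3:]  1  'a'
   4  s[3:],s[15:]  1  'a'
   5  s[15:],s[9:]  1  'a'
   6  s[9:],s[14:]  0  ''
   7  s[14:],s[20:]  1  'b'
   8  s[20:],s[17:]  1  'b'
   9  s[17:],s[12:]  0  ''
  10  s[12:],s[21:]  0  ''
  11  s[21:],s[11:]  1  'd'
  12  s[11:],s[5:]  1  'd'
  13  s[5:],s[23:]  1  'd'
  14  s[23:],s[13:]  0  ''
  15  s[13:],s[19:]  2  'eb'
  16  s[19:],s[6:]  1  'e'
  17  s[6:],s[24:]  0  ''
  18  s[24:],s[4:]  1  'f'
  19  s[4:],s[1:]  0  ''
  20  s[1:],s[7:]  3  'gaa'
  21  s[7:],s[16:]  1  'g'
  22  s[16:],s[0:]  1  'g'
  23  s[0:],s[10:]  0  ''
  24  s[10:],s[18:]  1  'h'

[0, 2, 1, 1, 1, 1, 0, 1, 1, 0, 0, 1, 1, 1, 0, 2, 1, 0, 1, 0, 3, 1, 1, 0, 1]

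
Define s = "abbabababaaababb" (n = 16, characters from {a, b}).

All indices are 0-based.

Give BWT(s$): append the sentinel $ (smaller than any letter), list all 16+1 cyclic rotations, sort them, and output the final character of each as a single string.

bbabbbab$baaabaaa

rank  rotation           last
    0  $abbabababaaababb  b
    1  aaababb$abbababab  b
    2  aababb$abbabababa  a
    3  abaaababb$abbabab  b
    4  ababaaababb$abbab  b
    5  abababaaababb$abb  b
    6  ababb$abbabababaa  a
    7  abb$abbabababaaab  b
    8  abbabababaaababb$  $
    9  b$abbabababaaabab  b
   10  baaababb$abbababa  a
   11  babaaababb$abbaba  a
   12  bababaaababb$abba  a
   13  babababaaababb$ab  b
   14  babb$abbabababaaa  a
   15  bb$abbabababaaaba  a
   16  bbabababaaababb$a  a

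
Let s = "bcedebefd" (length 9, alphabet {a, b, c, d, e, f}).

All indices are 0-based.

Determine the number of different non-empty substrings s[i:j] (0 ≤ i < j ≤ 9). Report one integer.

rank→(start, suffix):
  0 → (0, 'bcedebefd')
  1 → (5, 'befd')
  2 → (1, 'cedebefd')
  3 → (8, 'd')
  4 → (3, 'debefd')
  5 → (4, 'ebefd')
  6 → (2, 'edebefd')
  7 → (6, 'efd')
  8 → (7, 'fd')

SA = [0, 5, 1, 8, 3, 4, 2, 6, 7]
i: (SA[i-1],SA[i]) lcp shared
  1: (0,5) 1 'b'
  2: (5,1) 0 ''
  3: (1,8) 0 ''
  4: (8,3) 1 'd'
  5: (3,4) 0 ''
  6: (4,2) 1 'e'
  7: (2,6) 1 'e'
  8: (6,7) 0 ''

n(n+1)/2 = 9·10/2 = 45
Σ LCP = 0 + 1 + 0 + 0 + 1 + 0 + 1 + 1 + 0 = 4
distinct = 45 − 4 = 41

41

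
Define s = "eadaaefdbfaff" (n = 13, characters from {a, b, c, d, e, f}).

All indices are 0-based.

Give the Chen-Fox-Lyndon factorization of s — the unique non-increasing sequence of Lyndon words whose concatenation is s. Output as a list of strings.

emit factor 1: 'e' (i=0, period=1)
emit factor 2: 'ad' (i=1, period=2)
emit factor 3: 'aaefdbfaff' (i=3, period=10)

["e", "ad", "aaefdbfaff"]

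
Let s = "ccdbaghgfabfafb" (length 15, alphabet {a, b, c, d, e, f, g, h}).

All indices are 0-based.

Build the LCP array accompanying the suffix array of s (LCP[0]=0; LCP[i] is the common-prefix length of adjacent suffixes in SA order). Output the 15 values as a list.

[0, 1, 1, 0, 1, 1, 0, 1, 0, 0, 2, 1, 0, 1, 0]

rank→(start, suffix):
  0 → (9, 'abfafb')
  1 → (12, 'afb')
  2 → (4, 'aghgfabfafb')
  3 → (14, 'b')
  4 → (3, 'baghgfabfafb')
  5 → (10, 'bfafb')
  6 → (0, 'ccdbaghgfabfafb')
  7 → (1, 'cdbaghgfabfafb')
  8 → (2, 'dbaghgfabfafb')
  9 → (8, 'fabfafb')
  10 → (11, 'fafb')
  11 → (13, 'fb')
  12 → (7, 'gfabfafb')
  13 → (5, 'ghgfabfafb')
  14 → (6, 'hgfabfafb')

SA = [9, 12, 4, 14, 3, 10, 0, 1, 2, 8, 11, 13, 7, 5, 6]
rank  pair      lcp
   1  s[9:],s[12:]  1  'a'
   2  s[12:],s[4:]  1  'a'
   3  s[4:],s[14:]  0  ''
   4  s[14:],s[3:]  1  'b'
   5  s[3:],s[10:]  1  'b'
   6  s[10:],s[0:]  0  ''
   7  s[0:],s[1:]  1  'c'
   8  s[1:],s[2:]  0  ''
   9  s[2:],s[8:]  0  ''
  10  s[8:],s[11:]  2  'fa'
  11  s[11:],s[13:]  1  'f'
  12  s[13:],s[7:]  0  ''
  13  s[7:],s[5:]  1  'g'
  14  s[5:],s[6:]  0  ''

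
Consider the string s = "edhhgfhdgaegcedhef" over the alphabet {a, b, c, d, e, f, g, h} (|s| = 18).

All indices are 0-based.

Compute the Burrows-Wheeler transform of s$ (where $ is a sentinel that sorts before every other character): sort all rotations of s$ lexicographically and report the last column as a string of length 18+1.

rank  rotation             last
    0  $edhhgfhdgaegcedhef  f
    1  aegcedhef$edhhgfhdg  g
    2  cedhef$edhhgfhdgaeg  g
    3  dgaegcedhef$edhhgfh  h
    4  dhef$edhhgfhdgaegce  e
    5  dhhgfhdgaegcedhef$e  e
    6  edhef$edhhgfhdgaegc  c
    7  edhhgfhdgaegcedhef$  $
    8  ef$edhhgfhdgaegcedh  h
    9  egcedhef$edhhgfhdga  a
   10  f$edhhgfhdgaegcedhe  e
   11  fhdgaegcedhef$edhhg  g
   12  gaegcedhef$edhhgfhd  d
   13  gcedhef$edhhgfhdgae  e
   14  gfhdgaegcedhef$edhh  h
   15  hdgaegcedhef$edhhgf  f
   16  hef$edhhgfhdgaegced  d
   17  hgfhdgaegcedhef$edh  h
   18  hhgfhdgaegcedhef$ed  d

fggheec$haegdehfdhd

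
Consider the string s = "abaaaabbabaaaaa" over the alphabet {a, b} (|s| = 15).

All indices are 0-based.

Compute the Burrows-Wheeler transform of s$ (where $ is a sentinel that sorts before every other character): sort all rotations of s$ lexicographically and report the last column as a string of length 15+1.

rank  rotation          last
    0  $abaaaabbabaaaaa  a
    1  a$abaaaabbabaaaa  a
    2  aa$abaaaabbabaaa  a
    3  aaa$abaaaabbabaa  a
    4  aaaa$abaaaabbaba  a
    5  aaaaa$abaaaabbab  b
    6  aaaabbabaaaaa$ab  b
    7  aaabbabaaaaa$aba  a
    8  aabbabaaaaa$abaa  a
    9  abaaaaa$abaaaabb  b
   10  abaaaabbabaaaaa$  $
   11  abbabaaaaa$abaaa  a
   12  baaaaa$abaaaabba  a
   13  baaaabbabaaaaa$a  a
   14  babaaaaa$abaaaab  b
   15  bbabaaaaa$abaaaa  a

aaaaabbaab$aaaba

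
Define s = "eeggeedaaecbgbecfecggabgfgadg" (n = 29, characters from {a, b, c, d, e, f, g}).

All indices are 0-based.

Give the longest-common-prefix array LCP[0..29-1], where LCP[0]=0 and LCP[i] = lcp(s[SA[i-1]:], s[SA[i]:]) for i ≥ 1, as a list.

[0, 1, 1, 1, 0, 1, 2, 0, 1, 1, 0, 1, 0, 2, 2, 1, 1, 2, 1, 0, 1, 0, 1, 2, 1, 1, 1, 1, 2]

rank | idx | suffix
   0 |   7 | aaecbgbecfecggabgfgadg
   1 |  21 | abgfgadg
   2 |  26 | adg
   3 |   8 | aecbgbecfecggabgfgadg
   4 |  13 | becfecggabgfgadg
   5 |  11 | bgbecfecggabgfgadg
   6 |  22 | bgfgadg
   7 |  10 | cbgbecfecggabgfgadg
   8 |  15 | cfecggabgfgadg
   9 |  18 | cggabgfgadg
  10 |   6 | daaecbgbecfecggabgfgadg
  11 |  27 | dg
  12 |   9 | ecbgbecfecggabgfgadg
  13 |  14 | ecfecggabgfgadg
  14 |  17 | ecggabgfgadg
  15 |   5 | edaaecbgbecfecggabgfgadg
  16 |   4 | eedaaecbgbecfecggabgfgadg
  17 |   0 | eeggeedaaecbgbecfecggabgfgadg
  18 |   1 | eggeedaaecbgbecfecggabgfgadg
  19 |  16 | fecggabgfgadg
  20 |  24 | fgadg
  21 |  28 | g
  22 |  20 | gabgfgadg
  23 |  25 | gadg
  24 |  12 | gbecfecggabgfgadg
  25 |   3 | geedaaecbgbecfecggabgfgadg
  26 |  23 | gfgadg
  27 |  19 | ggabgfgadg
  28 |   2 | ggeedaaecbgbecfecggabgfgadg

SA = [7, 21, 26, 8, 13, 11, 22, 10, 15, 18, 6, 27, 9, 14, 17, 5, 4, 0, 1, 16, 24, 28, 20, 25, 12, 3, 23, 19, 2]
i: (SA[i-1],SA[i]) lcp shared
  1: (7,21) 1 'a'
  2: (21,26) 1 'a'
  3: (26,8) 1 'a'
  4: (8,13) 0 ''
  5: (13,11) 1 'b'
  6: (11,22) 2 'bg'
  7: (22,10) 0 ''
  8: (10,15) 1 'c'
  9: (15,18) 1 'c'
  10: (18,6) 0 ''
  11: (6,27) 1 'd'
  12: (27,9) 0 ''
  13: (9,14) 2 'ec'
  14: (14,17) 2 'ec'
  15: (17,5) 1 'e'
  16: (5,4) 1 'e'
  17: (4,0) 2 'ee'
  18: (0,1) 1 'e'
  19: (1,16) 0 ''
  20: (16,24) 1 'f'
  21: (24,28) 0 ''
  22: (28,20) 1 'g'
  23: (20,25) 2 'ga'
  24: (25,12) 1 'g'
  25: (12,3) 1 'g'
  26: (3,23) 1 'g'
  27: (23,19) 1 'g'
  28: (19,2) 2 'gg'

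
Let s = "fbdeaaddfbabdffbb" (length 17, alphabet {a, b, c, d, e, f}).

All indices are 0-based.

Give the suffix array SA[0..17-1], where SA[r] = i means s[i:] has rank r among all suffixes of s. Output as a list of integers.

[4, 10, 5, 16, 9, 15, 1, 11, 6, 2, 7, 12, 3, 8, 14, 0, 13]

rank | idx | suffix
   0 |   4 | aaddfbabdffbb
   1 |  10 | abdffbb
   2 |   5 | addfbabdffbb
   3 |  16 | b
   4 |   9 | babdffbb
   5 |  15 | bb
   6 |   1 | bdeaaddfbabdffbb
   7 |  11 | bdffbb
   8 |   6 | ddfbabdffbb
   9 |   2 | deaaddfbabdffbb
  10 |   7 | dfbabdffbb
  11 |  12 | dffbb
  12 |   3 | eaaddfbabdffbb
  13 |   8 | fbabdffbb
  14 |  14 | fbb
  15 |   0 | fbdeaaddfbabdffbb
  16 |  13 | ffbb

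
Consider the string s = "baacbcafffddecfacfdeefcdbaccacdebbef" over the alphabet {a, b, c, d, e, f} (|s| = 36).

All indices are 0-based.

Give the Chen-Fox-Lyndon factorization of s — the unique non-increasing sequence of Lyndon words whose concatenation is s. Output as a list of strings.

["b", "aacbcafffddecfacfdeefcdbaccacdebbef"]

emit factor 1: 'b' (i=0, period=1)
emit factor 2: 'aacbcafffddecfacfdeefcdbaccacdebbef' (i=1, period=35)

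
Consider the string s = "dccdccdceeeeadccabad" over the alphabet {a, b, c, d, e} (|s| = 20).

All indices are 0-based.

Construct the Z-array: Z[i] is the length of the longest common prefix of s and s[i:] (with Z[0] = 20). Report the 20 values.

[20, 0, 0, 5, 0, 0, 2, 0, 0, 0, 0, 0, 0, 3, 0, 0, 0, 0, 0, 1]

Z[0]=20
i=1: i≥r, start 0; Z[1]=0
i=2: i≥r, start 0; Z[2]=0
i=3: i≥r, start 0; Z[3]=5 grow→box=[3,8)
i=4: min(r-i=4, Z[1]=0)=0; Z[4]=0
i=5: min(r-i=3, Z[2]=0)=0; Z[5]=0
i=6: min(r-i=2, Z[3]=5)=2; Z[6]=2
i=7: min(r-i=1, Z[4]=0)=0; Z[7]=0
i=8: i≥r, start 0; Z[8]=0
i=9: i≥r, start 0; Z[9]=0
i=10: i≥r, start 0; Z[10]=0
i=11: i≥r, start 0; Z[11]=0
i=12: i≥r, start 0; Z[12]=0
i=13: i≥r, start 0; Z[13]=3 grow→box=[13,16)
i=14: min(r-i=2, Z[1]=0)=0; Z[14]=0
i=15: min(r-i=1, Z[2]=0)=0; Z[15]=0
i=16: i≥r, start 0; Z[16]=0
i=17: i≥r, start 0; Z[17]=0
i=18: i≥r, start 0; Z[18]=0
i=19: i≥r, start 0; Z[19]=1 grow→box=[19,20)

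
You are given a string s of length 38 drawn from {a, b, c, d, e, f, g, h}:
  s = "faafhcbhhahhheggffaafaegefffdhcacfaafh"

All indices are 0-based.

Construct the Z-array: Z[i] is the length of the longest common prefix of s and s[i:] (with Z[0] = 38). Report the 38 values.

[38, 0, 0, 1, 0, 0, 0, 0, 0, 0, 0, 0, 0, 0, 0, 0, 1, 4, 0, 0, 2, 0, 0, 0, 0, 1, 1, 1, 0, 0, 0, 0, 0, 5, 0, 0, 1, 0]

Z[0]=38
i=1: outside box; Z[1]=0
i=2: outside box; Z[2]=0
i=3: outside box; Z[3]=1 extend→box=[3,4)
i=4: outside box; Z[4]=0
i=5: outside box; Z[5]=0
i=6: outside box; Z[6]=0
i=7: outside box; Z[7]=0
i=8: outside box; Z[8]=0
i=9: outside box; Z[9]=0
i=10: outside box; Z[10]=0
i=11: outside box; Z[11]=0
i=12: outside box; Z[12]=0
i=13: outside box; Z[13]=0
i=14: outside box; Z[14]=0
i=15: outside box; Z[15]=0
i=16: outside box; Z[16]=1 extend→box=[16,17)
i=17: outside box; Z[17]=4 extend→box=[17,21)
i=18: min(r-i=3, Z[1]=0)=0; Z[18]=0
i=19: min(r-i=2, Z[2]=0)=0; Z[19]=0
i=20: min(r-i=1, Z[3]=1)=1; Z[20]=2 extend→box=[20,22)
i=21: min(r-i=1, Z[1]=0)=0; Z[21]=0
i=22: outside box; Z[22]=0
i=23: outside box; Z[23]=0
i=24: outside box; Z[24]=0
i=25: outside box; Z[25]=1 extend→box=[25,26)
i=26: outside box; Z[26]=1 extend→box=[26,27)
i=27: outside box; Z[27]=1 extend→box=[27,28)
i=28: outside box; Z[28]=0
i=29: outside box; Z[29]=0
i=30: outside box; Z[30]=0
i=31: outside box; Z[31]=0
i=32: outside box; Z[32]=0
i=33: outside box; Z[33]=5 extend→box=[33,38)
i=34: min(r-i=4, Z[1]=0)=0; Z[34]=0
i=35: min(r-i=3, Z[2]=0)=0; Z[35]=0
i=36: min(r-i=2, Z[3]=1)=1; Z[36]=1
i=37: min(r-i=1, Z[4]=0)=0; Z[37]=0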